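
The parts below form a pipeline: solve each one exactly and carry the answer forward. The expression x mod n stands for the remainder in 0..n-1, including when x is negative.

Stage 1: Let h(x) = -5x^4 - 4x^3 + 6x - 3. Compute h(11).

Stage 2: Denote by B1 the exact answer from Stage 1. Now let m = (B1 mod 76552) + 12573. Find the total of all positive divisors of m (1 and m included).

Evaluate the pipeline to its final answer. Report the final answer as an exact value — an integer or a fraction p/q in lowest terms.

87212

Stage 1: -5*(11)^4 - 4*(11)^3 + 6*(11)^1 - 3 = (-73205) + (-5324) + (66) + (-3) = -78466; answer -78466
Stage 2: B1 = -78466; m = 87211; 87211 is prime, so its only divisors are 1 and 87211; sigma = 1 + 87211 = 87212; answer 87212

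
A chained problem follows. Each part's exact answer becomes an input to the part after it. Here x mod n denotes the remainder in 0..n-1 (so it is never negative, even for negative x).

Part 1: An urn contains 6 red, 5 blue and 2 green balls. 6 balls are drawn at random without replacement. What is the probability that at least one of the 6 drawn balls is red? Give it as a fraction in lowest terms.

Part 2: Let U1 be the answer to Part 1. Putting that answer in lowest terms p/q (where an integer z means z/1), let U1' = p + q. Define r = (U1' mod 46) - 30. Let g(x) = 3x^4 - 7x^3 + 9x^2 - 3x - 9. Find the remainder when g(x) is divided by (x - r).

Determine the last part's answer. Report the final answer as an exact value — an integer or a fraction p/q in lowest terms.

25533

Part 1: total draws C(13,6) = 1716; complement C(7,6) = 7; favorable 1716 - 7 = 1709; P = 1709/1716; answer 1709/1716
Part 2: U1 = 1709/1716; threaded value p + q = 3425; r = -9; remainder = value at the root: 3*(-9)^4 - 7*(-9)^3 + 9*(-9)^2 - 3*(-9)^1 - 9 = (19683) + (5103) + (729) + (27) + (-9) = 25533; answer 25533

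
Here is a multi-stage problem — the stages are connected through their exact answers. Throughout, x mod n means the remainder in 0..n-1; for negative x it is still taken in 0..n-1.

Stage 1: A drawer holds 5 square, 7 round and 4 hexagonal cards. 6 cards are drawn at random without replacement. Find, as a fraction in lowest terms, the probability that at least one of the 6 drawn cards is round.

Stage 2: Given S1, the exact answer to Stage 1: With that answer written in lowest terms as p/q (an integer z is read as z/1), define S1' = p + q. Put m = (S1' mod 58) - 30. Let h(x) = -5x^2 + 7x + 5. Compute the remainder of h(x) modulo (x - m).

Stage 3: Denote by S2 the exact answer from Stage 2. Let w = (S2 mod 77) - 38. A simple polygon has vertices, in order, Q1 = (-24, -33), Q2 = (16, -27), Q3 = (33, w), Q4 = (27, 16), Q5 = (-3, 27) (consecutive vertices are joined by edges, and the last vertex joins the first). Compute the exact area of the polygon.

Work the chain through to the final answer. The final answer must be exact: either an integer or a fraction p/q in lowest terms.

1911

Stage 1: total draws C(16,6) = 8008; complement C(9,6) = 84; favorable 8008 - 84 = 7924; P = 283/286; answer 283/286
Stage 2: S1 = 283/286; threaded value p + q = 569; m = 17; remainder = value at the root: -5*(17)^2 + 7*(17)^1 + 5 = (-1445) + (119) + (5) = -1321; answer -1321
Stage 3: S2 = -1321; w = 27; cross terms: (-24*-27 - 16*-33)=1176, (16*27 - 33*-27)=1323, (33*16 - 27*27)=-201, (27*27 - -3*16)=777, (-3*-33 - -24*27)=747; twice the area = |3822| = 3822; area = 1911; answer 1911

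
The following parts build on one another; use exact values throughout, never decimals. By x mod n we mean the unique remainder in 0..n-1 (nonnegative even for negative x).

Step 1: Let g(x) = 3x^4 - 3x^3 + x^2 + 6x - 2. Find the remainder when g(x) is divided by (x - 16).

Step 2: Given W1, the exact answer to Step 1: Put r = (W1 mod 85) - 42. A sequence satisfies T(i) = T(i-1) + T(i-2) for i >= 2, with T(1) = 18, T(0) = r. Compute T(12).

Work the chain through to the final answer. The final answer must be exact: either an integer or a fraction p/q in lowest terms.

Step 1: remainder = value at the root: 3*(16)^4 - 3*(16)^3 + 1*(16)^2 + 6*(16)^1 - 2 = (196608) + (-12288) + (256) + (96) + (-2) = 184670; answer 184670
Step 2: W1 = 184670; r = 8; T(2) = 1*(18) + 1*(8) = 26; iterating: T(2)=26, T(3)=44, T(4)=70, T(5)=114, T(6)=184, T(7)=298, T(8)=482, T(9)=780, T(10)=1262, T(11)=2042, T(12)=3304; answer 3304

3304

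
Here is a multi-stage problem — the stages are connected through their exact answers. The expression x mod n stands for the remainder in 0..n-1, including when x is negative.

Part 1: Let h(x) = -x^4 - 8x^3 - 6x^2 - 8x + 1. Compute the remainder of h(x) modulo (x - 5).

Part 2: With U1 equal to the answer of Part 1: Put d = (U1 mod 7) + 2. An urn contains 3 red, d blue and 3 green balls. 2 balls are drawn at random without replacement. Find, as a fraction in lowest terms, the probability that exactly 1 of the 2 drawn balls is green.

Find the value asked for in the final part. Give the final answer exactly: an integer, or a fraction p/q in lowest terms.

33/91

Part 1: remainder = value at the root: -1*(5)^4 - 8*(5)^3 - 6*(5)^2 - 8*(5)^1 + 1 = (-625) + (-1000) + (-150) + (-40) + (1) = -1814; answer -1814
Part 2: U1 = -1814; d = 8; total draws C(14,2) = 91; favorable C(3,1)*C(11,1) = 33; P = 33/91; answer 33/91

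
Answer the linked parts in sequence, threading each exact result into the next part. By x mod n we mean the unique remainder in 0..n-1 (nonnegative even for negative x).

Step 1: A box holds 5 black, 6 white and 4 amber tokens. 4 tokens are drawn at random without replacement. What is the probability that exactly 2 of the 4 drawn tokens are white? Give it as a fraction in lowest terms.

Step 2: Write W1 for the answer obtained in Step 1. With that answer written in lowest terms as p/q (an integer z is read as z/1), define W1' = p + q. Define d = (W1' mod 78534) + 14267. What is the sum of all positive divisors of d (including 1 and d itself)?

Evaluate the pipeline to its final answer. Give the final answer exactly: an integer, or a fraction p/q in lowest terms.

Step 1: total draws C(15,4) = 1365; favorable C(6,2)*C(9,2) = 540; P = 36/91; answer 36/91
Step 2: W1 = 36/91; threaded value p + q = 127; d = 14394; 14394 = 2 * 3 * 2399; sigma = (1 + 2) * (1 + 3) * (1 + 2399) = 3 * 4 * 2400 = 28800; answer 28800

28800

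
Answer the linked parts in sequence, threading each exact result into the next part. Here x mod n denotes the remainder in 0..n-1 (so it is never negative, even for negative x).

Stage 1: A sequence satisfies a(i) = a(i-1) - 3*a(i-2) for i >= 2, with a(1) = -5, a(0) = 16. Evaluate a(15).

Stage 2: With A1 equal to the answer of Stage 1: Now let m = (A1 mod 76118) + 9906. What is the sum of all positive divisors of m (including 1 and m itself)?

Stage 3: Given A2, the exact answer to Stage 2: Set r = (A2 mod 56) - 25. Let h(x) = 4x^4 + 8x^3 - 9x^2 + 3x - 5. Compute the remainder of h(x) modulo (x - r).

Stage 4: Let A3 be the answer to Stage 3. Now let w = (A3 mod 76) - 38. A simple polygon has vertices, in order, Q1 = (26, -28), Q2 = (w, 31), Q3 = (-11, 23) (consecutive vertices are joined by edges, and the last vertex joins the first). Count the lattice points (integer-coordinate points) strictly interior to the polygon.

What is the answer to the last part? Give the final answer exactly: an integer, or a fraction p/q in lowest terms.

Stage 1: a(2) = 1*(-5) - 3*(16) = -53; iterating: a(2)=-53, a(3)=-38, a(4)=121, a(5)=235, a(6)=-128, a(7)=-833, a(8)=-449, a(9)=2050, a(10)=3397, a(11)=-2753, a(12)=-12944, a(13)=-4685, a(14)=34147, a(15)=48202; answer 48202
Stage 2: A1 = 48202; m = 58108; 58108 = 2^2 * 73 * 199; sigma = (1 + 2 + 4) * (1 + 73) * (1 + 199) = 7 * 74 * 200 = 103600; answer 103600
Stage 3: A2 = 103600; r = -25; remainder = value at the root: 4*(-25)^4 + 8*(-25)^3 - 9*(-25)^2 + 3*(-25)^1 - 5 = (1562500) + (-125000) + (-5625) + (-75) + (-5) = 1431795; answer 1431795
Stage 4: A3 = 1431795; w = -7; cross terms: (26*31 - -7*-28)=610, (-7*23 - -11*31)=180, (-11*-28 - 26*23)=-290; twice the area = |500| = 500; area = 250; boundary points = 1 + 4 + 1 = 6; strictly interior points = area - boundary/2 + 1 = 248; answer 248

248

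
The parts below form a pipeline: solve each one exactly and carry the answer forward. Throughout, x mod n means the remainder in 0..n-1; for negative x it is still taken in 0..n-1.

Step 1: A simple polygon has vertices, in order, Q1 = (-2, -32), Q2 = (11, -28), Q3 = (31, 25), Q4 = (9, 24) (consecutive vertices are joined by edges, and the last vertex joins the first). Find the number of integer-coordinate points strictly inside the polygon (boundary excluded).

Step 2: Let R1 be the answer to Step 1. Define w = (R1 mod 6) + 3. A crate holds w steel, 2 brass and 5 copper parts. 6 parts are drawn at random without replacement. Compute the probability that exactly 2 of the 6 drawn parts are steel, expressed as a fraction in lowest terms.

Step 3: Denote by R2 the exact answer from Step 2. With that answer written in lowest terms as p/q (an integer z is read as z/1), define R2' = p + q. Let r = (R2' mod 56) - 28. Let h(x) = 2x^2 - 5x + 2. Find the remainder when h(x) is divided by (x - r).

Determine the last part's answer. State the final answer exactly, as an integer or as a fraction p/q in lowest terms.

Step 1: cross terms: (-2*-28 - 11*-32)=408, (11*25 - 31*-28)=1143, (31*24 - 9*25)=519, (9*-32 - -2*24)=-240; twice the area = |1830| = 1830; area = 915; boundary points = 1 + 1 + 1 + 1 = 4; strictly interior points = area - boundary/2 + 1 = 914; answer 914
Step 2: R1 = 914; w = 5; total draws C(12,6) = 924; favorable C(5,2)*C(7,4) = 350; P = 25/66; answer 25/66
Step 3: R2 = 25/66; threaded value p + q = 91; r = 7; remainder = value at the root: 2*(7)^2 - 5*(7)^1 + 2 = (98) + (-35) + (2) = 65; answer 65

65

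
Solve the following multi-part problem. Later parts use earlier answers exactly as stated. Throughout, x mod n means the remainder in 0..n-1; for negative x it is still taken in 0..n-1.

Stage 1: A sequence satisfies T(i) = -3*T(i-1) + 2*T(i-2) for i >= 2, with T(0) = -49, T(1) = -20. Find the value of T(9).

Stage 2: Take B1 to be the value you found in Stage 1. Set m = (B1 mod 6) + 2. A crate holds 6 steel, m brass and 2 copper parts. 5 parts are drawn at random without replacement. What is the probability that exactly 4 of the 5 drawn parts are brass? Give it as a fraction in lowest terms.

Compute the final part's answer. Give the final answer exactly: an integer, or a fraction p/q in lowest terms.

Stage 1: T(2) = -3*(-20) + 2*(-49) = -38; iterating: T(2)=-38, T(3)=74, T(4)=-298, T(5)=1042, T(6)=-3722, T(7)=13250, T(8)=-47194, T(9)=168082; answer 168082
Stage 2: B1 = 168082; m = 6; total draws C(14,5) = 2002; favorable C(6,4)*C(8,1) = 120; P = 60/1001; answer 60/1001

60/1001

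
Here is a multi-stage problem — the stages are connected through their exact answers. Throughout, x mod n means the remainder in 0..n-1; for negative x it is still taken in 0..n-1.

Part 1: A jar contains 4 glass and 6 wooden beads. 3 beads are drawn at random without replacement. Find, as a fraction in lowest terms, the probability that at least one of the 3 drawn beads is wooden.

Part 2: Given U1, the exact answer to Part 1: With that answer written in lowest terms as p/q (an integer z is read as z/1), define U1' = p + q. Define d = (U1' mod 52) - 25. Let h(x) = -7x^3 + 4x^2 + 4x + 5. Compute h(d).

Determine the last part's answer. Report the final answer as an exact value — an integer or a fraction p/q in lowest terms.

42053

Part 1: total draws C(10,3) = 120; complement C(4,3) = 4; favorable 120 - 4 = 116; P = 29/30; answer 29/30
Part 2: U1 = 29/30; threaded value p + q = 59; d = -18; -7*(-18)^3 + 4*(-18)^2 + 4*(-18)^1 + 5 = (40824) + (1296) + (-72) + (5) = 42053; answer 42053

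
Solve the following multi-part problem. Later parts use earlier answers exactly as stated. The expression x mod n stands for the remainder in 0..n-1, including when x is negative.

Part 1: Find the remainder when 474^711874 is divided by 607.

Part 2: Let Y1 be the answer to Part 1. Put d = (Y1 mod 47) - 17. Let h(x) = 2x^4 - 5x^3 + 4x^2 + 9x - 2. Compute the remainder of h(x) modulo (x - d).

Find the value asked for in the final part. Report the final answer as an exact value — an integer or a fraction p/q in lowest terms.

Part 1: squarings mod 607: 474^1=474, 474^2=86, 474^4=112, 474^8=404, 474^16=540, 474^32=240, 474^64=542, 474^128=583, 474^256=576, 474^512=354, 474^1024=274, 474^2048=415, 474^4096=444, 474^8192=468, 474^16384=504, 474^32768=290, 474^65536=334, 474^131072=475, 474^262144=428, 474^524288=477; 474^711874 = 474^2 * 474^64 * 474^128 * 474^1024 * 474^2048 * 474^4096 * 474^16384 * 474^32768 * 474^131072 * 474^524288 = 584 (mod 607); answer 584
Part 2: Y1 = 584; d = 3; remainder = value at the root: 2*(3)^4 - 5*(3)^3 + 4*(3)^2 + 9*(3)^1 - 2 = (162) + (-135) + (36) + (27) + (-2) = 88; answer 88

88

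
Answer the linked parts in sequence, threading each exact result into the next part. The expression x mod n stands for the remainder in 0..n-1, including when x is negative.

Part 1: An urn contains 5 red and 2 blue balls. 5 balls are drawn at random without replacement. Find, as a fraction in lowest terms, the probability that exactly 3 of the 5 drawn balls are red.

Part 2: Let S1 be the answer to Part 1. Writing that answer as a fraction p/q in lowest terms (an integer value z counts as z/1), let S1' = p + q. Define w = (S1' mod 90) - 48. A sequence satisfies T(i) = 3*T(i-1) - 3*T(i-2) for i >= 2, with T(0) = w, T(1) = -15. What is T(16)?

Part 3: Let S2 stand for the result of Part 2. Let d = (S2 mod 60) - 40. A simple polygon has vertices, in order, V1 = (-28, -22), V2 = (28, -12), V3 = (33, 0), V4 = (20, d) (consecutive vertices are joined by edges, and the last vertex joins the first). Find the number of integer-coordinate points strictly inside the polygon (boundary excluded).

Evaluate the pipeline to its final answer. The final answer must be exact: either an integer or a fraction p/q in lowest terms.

Part 1: total draws C(7,5) = 21; favorable C(5,3)*C(2,2) = 10; P = 10/21; answer 10/21
Part 2: S1 = 10/21; threaded value p + q = 31; w = -17; T(2) = 3*(-15) - 3*(-17) = 6; iterating: T(2)=6, T(3)=63, T(4)=171, T(5)=324, T(6)=459, T(7)=405, T(8)=-162, T(9)=-1701, T(10)=-4617, T(11)=-8748, T(12)=-12393, T(13)=-10935, T(14)=4374, T(15)=45927, T(16)=124659; answer 124659
Part 3: S2 = 124659; d = -1; cross terms: (-28*-12 - 28*-22)=952, (28*0 - 33*-12)=396, (33*-1 - 20*0)=-33, (20*-22 - -28*-1)=-468; twice the area = |847| = 847; area = 847/2; boundary points = 2 + 1 + 1 + 3 = 7; strictly interior points = area - boundary/2 + 1 = 421; answer 421

421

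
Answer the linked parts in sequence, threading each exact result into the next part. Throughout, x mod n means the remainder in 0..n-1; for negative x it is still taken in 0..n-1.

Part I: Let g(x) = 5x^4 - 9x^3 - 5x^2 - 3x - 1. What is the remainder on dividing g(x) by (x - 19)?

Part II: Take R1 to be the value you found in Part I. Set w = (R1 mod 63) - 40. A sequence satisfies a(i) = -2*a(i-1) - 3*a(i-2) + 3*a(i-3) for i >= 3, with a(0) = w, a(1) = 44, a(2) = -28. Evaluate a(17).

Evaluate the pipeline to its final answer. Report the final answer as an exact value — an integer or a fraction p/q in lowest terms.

-6922084

Part I: remainder = value at the root: 5*(19)^4 - 9*(19)^3 - 5*(19)^2 - 3*(19)^1 - 1 = (651605) + (-61731) + (-1805) + (-57) + (-1) = 588011; answer 588011
Part II: R1 = 588011; w = -8; a(3) = -2*(-28) - 3*(44) + 3*(-8) = -100; iterating: a(3)=-100, a(4)=416, a(5)=-616, a(6)=-316, a(7)=3728, a(8)=-8356, a(9)=4580, a(10)=27092, a(11)=-92992, a(12)=118448, a(13)=123356, a(14)=-881032, a(15)=1747340, a(16)=-481516, a(17)=-6922084; answer -6922084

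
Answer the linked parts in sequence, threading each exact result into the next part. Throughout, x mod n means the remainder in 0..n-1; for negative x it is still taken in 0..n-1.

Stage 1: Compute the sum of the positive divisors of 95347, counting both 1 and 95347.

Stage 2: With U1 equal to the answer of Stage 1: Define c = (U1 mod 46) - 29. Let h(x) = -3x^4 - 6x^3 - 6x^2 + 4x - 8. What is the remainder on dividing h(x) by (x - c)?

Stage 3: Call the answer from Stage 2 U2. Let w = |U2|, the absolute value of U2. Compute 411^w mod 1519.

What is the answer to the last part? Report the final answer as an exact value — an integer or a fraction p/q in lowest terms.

1256

Stage 1: 95347 = 7 * 53 * 257; sigma = (1 + 7) * (1 + 53) * (1 + 257) = 8 * 54 * 258 = 111456; answer 111456
Stage 2: U1 = 111456; c = 15; remainder = value at the root: -3*(15)^4 - 6*(15)^3 - 6*(15)^2 + 4*(15)^1 - 8 = (-151875) + (-20250) + (-1350) + (60) + (-8) = -173423; answer -173423
Stage 3: U2 = -173423; w = 173423; squarings mod 1519: 411^1=411, 411^2=312, 411^4=128, 411^8=1194, 411^16=814, 411^32=312, 411^64=128, 411^128=1194, 411^256=814, 411^512=312, 411^1024=128, 411^2048=1194, 411^4096=814, 411^8192=312, 411^16384=128, 411^32768=1194, 411^65536=814, 411^131072=312; 411^173423 = 411^1 * 411^2 * 411^4 * 411^8 * 411^32 * 411^64 * 411^256 * 411^1024 * 411^8192 * 411^32768 * 411^131072 = 1256 (mod 1519); answer 1256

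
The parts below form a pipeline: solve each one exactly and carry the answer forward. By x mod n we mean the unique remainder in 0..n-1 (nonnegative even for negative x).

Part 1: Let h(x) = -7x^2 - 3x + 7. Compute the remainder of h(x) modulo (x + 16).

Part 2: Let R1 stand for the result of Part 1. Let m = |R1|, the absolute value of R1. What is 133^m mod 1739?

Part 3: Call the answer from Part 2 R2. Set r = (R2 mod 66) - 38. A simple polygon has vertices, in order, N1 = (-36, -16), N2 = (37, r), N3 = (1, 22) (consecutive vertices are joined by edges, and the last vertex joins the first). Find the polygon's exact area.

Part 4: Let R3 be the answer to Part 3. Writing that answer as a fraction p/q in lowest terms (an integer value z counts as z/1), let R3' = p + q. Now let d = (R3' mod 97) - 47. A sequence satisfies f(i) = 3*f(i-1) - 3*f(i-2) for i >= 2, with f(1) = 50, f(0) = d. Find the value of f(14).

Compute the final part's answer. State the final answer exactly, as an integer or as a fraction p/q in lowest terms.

34992

Part 1: remainder = value at the root: -7*(-16)^2 - 3*(-16)^1 + 7 = (-1792) + (48) + (7) = -1737; answer -1737
Part 2: R1 = -1737; m = 1737; squarings mod 1739: 133^1=133, 133^2=299, 133^4=712, 133^8=895, 133^16=1085, 133^32=1661, 133^64=867, 133^128=441, 133^256=1452, 133^512=636, 133^1024=1048; 133^1737 = 133^1 * 133^8 * 133^64 * 133^128 * 133^512 * 133^1024 = 80 (mod 1739); answer 80
Part 3: R2 = 80; r = -24; cross terms: (-36*-24 - 37*-16)=1456, (37*22 - 1*-24)=838, (1*-16 - -36*22)=776; twice the area = |3070| = 3070; area = 1535; answer 1535
Part 4: R3 = 1535; threaded value p + q = 1536; d = 34; f(2) = 3*(50) - 3*(34) = 48; iterating: f(2)=48, f(3)=-6, f(4)=-162, f(5)=-468, f(6)=-918, f(7)=-1350, f(8)=-1296, f(9)=162, f(10)=4374, f(11)=12636, f(12)=24786, f(13)=36450, f(14)=34992; answer 34992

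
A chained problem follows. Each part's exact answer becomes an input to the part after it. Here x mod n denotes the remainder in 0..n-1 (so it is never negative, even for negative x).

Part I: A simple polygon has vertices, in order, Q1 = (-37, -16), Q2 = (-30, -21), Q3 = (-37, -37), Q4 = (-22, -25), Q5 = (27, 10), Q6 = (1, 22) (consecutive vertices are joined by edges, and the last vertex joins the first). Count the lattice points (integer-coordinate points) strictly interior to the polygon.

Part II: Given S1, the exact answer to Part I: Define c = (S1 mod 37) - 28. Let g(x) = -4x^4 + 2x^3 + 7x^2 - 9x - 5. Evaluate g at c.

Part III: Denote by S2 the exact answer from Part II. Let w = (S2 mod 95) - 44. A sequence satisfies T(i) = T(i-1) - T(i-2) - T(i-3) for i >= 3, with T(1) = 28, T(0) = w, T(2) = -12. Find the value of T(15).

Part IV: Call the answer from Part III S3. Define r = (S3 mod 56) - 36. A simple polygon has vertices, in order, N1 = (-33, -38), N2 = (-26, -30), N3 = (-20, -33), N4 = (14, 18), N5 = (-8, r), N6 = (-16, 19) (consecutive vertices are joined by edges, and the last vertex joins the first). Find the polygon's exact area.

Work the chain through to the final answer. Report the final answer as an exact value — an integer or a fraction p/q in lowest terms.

1739/2

Part I: cross terms: (-37*-21 - -30*-16)=297, (-30*-37 - -37*-21)=333, (-37*-25 - -22*-37)=111, (-22*10 - 27*-25)=455, (27*22 - 1*10)=584, (1*-16 - -37*22)=798; twice the area = |2578| = 2578; area = 1289; boundary points = 1 + 1 + 3 + 7 + 2 + 38 = 52; strictly interior points = area - boundary/2 + 1 = 1264; answer 1264
Part II: S1 = 1264; c = -22; -4*(-22)^4 + 2*(-22)^3 + 7*(-22)^2 - 9*(-22)^1 - 5 = (-937024) + (-21296) + (3388) + (198) + (-5) = -954739; answer -954739
Part III: S2 = -954739; w = -33; T(3) = 1*(-12) - 1*(28) - 1*(-33) = -7; iterating: T(3)=-7, T(4)=-23, T(5)=-4, T(6)=26, T(7)=53, T(8)=31, T(9)=-48, T(10)=-132, T(11)=-115, T(12)=65, T(13)=312, T(14)=362, T(15)=-15; answer -15
Part IV: S3 = -15; r = 5; cross terms: (-33*-30 - -26*-38)=2, (-26*-33 - -20*-30)=258, (-20*18 - 14*-33)=102, (14*5 - -8*18)=214, (-8*19 - -16*5)=-72, (-16*-38 - -33*19)=1235; twice the area = |1739| = 1739; area = 1739/2; answer 1739/2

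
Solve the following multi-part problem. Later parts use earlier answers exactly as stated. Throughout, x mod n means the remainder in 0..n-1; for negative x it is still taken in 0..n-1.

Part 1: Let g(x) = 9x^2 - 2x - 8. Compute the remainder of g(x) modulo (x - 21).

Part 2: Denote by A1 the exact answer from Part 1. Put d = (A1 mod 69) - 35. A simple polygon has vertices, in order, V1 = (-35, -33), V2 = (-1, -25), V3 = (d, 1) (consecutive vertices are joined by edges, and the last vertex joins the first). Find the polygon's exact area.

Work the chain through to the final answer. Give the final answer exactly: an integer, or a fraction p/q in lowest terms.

Part 1: remainder = value at the root: 9*(21)^2 - 2*(21)^1 - 8 = (3969) + (-42) + (-8) = 3919; answer 3919
Part 2: A1 = 3919; d = 20; cross terms: (-35*-25 - -1*-33)=842, (-1*1 - 20*-25)=499, (20*-33 - -35*1)=-625; twice the area = |716| = 716; area = 358; answer 358

358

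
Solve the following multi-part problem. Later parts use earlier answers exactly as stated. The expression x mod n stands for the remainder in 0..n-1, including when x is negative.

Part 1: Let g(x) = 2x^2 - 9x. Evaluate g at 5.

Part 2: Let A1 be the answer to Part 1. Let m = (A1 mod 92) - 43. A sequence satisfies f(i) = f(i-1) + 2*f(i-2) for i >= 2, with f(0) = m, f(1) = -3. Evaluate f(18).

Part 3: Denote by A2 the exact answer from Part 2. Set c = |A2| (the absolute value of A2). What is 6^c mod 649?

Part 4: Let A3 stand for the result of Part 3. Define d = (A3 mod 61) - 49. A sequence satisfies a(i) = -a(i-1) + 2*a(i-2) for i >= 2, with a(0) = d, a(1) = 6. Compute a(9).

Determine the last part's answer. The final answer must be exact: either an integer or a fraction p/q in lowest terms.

346

Part 1: 2*(5)^2 - 9*(5)^1 = (50) + (-45) = 5; answer 5
Part 2: A1 = 5; m = -38; f(2) = 1*(-3) + 2*(-38) = -79; iterating: f(2)=-79, f(3)=-85, f(4)=-243, f(5)=-413, f(6)=-899, f(7)=-1725, f(8)=-3523, f(9)=-6973, f(10)=-14019, f(11)=-27965, f(12)=-56003, f(13)=-111933, f(14)=-223939, f(15)=-447805, f(16)=-895683, f(17)=-1791293, f(18)=-3582659; answer -3582659
Part 3: A2 = -3582659; c = 3582659; squarings mod 649: 6^1=6, 6^2=36, 6^4=647, 6^8=4, 6^16=16, 6^32=256, 6^64=636, 6^128=169, 6^256=5, 6^512=25, 6^1024=625, 6^2048=576, 6^4096=137, 6^8192=597, 6^16384=108, 6^32768=631, 6^65536=324, 6^131072=487, 6^262144=284, 6^524288=180, 6^1048576=599, 6^2097152=553; 6^3582659 = 6^1 * 6^2 * 6^64 * 6^128 * 6^512 * 6^2048 * 6^8192 * 6^32768 * 6^131072 * 6^262144 * 6^1048576 * 6^2097152 = 541 (mod 649); answer 541
Part 4: A3 = 541; d = 4; a(2) = -1*(6) + 2*(4) = 2; iterating: a(2)=2, a(3)=10, a(4)=-6, a(5)=26, a(6)=-38, a(7)=90, a(8)=-166, a(9)=346; answer 346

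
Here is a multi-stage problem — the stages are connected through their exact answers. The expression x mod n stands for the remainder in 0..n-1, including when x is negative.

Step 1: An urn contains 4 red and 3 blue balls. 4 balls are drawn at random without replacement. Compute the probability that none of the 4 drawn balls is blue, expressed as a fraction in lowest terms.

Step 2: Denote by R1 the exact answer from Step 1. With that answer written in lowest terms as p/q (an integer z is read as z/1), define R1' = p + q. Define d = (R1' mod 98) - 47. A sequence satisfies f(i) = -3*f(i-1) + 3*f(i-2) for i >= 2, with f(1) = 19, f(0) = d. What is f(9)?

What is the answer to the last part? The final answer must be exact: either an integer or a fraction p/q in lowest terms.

Step 1: total draws C(7,4) = 35; favorable C(4,4) = 1; P = 1/35; answer 1/35
Step 2: R1 = 1/35; threaded value p + q = 36; d = -11; f(2) = -3*(19) + 3*(-11) = -90; iterating: f(2)=-90, f(3)=327, f(4)=-1251, f(5)=4734, f(6)=-17955, f(7)=68067, f(8)=-258066, f(9)=978399; answer 978399

978399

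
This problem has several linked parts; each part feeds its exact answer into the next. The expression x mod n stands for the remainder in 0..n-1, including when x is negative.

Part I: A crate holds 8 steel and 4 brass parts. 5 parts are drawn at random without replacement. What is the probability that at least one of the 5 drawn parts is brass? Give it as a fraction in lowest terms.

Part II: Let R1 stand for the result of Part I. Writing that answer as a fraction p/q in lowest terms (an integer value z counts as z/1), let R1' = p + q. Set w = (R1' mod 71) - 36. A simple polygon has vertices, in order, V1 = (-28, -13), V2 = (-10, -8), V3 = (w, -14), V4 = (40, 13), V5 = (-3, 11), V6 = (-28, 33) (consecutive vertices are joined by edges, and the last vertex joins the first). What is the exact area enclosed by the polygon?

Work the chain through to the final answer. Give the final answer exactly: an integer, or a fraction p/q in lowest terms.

3043/2

Part I: total draws C(12,5) = 792; complement C(8,5) = 56; favorable 792 - 56 = 736; P = 92/99; answer 92/99
Part II: R1 = 92/99; threaded value p + q = 191; w = 13; cross terms: (-28*-8 - -10*-13)=94, (-10*-14 - 13*-8)=244, (13*13 - 40*-14)=729, (40*11 - -3*13)=479, (-3*33 - -28*11)=209, (-28*-13 - -28*33)=1288; twice the area = |3043| = 3043; area = 3043/2; answer 3043/2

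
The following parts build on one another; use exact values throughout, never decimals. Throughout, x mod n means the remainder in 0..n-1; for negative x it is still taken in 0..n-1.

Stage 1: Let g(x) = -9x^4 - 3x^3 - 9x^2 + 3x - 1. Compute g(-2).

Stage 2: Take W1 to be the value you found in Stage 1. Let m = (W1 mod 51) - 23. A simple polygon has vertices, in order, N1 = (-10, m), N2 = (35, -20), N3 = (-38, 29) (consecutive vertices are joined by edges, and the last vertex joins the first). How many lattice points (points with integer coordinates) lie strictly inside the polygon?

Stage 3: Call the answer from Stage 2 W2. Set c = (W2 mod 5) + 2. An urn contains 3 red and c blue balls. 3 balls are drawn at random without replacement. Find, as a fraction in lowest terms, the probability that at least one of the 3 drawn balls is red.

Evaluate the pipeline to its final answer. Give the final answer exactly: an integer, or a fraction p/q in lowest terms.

16/21

Stage 1: -9*(-2)^4 - 3*(-2)^3 - 9*(-2)^2 + 3*(-2)^1 - 1 = (-144) + (24) + (-36) + (-6) + (-1) = -163; answer -163
Stage 2: W1 = -163; m = 18; cross terms: (-10*-20 - 35*18)=-430, (35*29 - -38*-20)=255, (-38*18 - -10*29)=-394; twice the area = |-569| = 569; area = 569/2; boundary points = 1 + 1 + 1 = 3; strictly interior points = area - boundary/2 + 1 = 284; answer 284
Stage 3: W2 = 284; c = 6; total draws C(9,3) = 84; complement C(6,3) = 20; favorable 84 - 20 = 64; P = 16/21; answer 16/21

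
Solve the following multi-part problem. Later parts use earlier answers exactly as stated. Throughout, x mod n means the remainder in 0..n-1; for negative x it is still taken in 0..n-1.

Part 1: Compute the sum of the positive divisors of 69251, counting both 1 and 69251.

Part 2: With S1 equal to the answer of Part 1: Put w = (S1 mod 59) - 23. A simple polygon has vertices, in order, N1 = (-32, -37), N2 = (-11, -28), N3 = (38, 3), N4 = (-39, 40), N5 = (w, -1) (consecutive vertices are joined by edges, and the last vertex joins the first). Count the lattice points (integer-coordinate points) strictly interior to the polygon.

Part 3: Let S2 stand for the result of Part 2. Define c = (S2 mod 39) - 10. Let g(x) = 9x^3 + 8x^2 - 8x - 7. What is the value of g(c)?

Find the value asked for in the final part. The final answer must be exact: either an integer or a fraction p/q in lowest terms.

Part 1: 69251 = 7 * 13 * 761; sigma = (1 + 7) * (1 + 13) * (1 + 761) = 8 * 14 * 762 = 85344; answer 85344
Part 2: S1 = 85344; w = 7; cross terms: (-32*-28 - -11*-37)=489, (-11*3 - 38*-28)=1031, (38*40 - -39*3)=1637, (-39*-1 - 7*40)=-241, (7*-37 - -32*-1)=-291; twice the area = |2625| = 2625; area = 2625/2; boundary points = 3 + 1 + 1 + 1 + 3 = 9; strictly interior points = area - boundary/2 + 1 = 1309; answer 1309
Part 3: S2 = 1309; c = 12; 9*(12)^3 + 8*(12)^2 - 8*(12)^1 - 7 = (15552) + (1152) + (-96) + (-7) = 16601; answer 16601

16601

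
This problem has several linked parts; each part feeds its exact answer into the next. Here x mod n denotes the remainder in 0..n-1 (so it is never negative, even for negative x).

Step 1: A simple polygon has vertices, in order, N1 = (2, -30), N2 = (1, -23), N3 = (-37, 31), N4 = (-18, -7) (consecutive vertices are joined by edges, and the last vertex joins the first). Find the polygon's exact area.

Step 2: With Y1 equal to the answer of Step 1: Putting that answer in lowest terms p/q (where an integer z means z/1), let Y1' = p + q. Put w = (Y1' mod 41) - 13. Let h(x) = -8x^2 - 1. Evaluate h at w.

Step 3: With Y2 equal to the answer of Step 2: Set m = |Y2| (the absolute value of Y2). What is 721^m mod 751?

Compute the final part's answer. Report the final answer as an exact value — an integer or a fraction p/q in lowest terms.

587

Step 1: cross terms: (2*-23 - 1*-30)=-16, (1*31 - -37*-23)=-820, (-37*-7 - -18*31)=817, (-18*-30 - 2*-7)=554; twice the area = |535| = 535; area = 535/2; answer 535/2
Step 2: Y1 = 535/2; threaded value p + q = 537; w = -9; -8*(-9)^2 - 1 = (-648) + (-1) = -649; answer -649
Step 3: Y2 = -649; m = 649; squarings mod 751: 721^1=721, 721^2=149, 721^4=422, 721^8=97, 721^16=397, 721^32=650, 721^64=438, 721^128=339, 721^256=18, 721^512=324; 721^649 = 721^1 * 721^8 * 721^128 * 721^512 = 587 (mod 751); answer 587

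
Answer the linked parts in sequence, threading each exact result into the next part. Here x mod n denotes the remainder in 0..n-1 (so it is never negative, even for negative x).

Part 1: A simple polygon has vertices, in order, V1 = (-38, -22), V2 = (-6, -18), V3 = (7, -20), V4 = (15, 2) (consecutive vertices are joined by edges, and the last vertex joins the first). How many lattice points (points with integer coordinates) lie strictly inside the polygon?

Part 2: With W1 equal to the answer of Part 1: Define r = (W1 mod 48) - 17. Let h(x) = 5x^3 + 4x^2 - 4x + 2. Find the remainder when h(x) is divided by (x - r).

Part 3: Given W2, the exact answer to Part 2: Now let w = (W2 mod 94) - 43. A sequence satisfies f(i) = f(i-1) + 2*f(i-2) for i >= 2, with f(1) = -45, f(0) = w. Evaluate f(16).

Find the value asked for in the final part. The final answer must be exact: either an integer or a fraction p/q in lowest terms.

-546105

Part 1: cross terms: (-38*-18 - -6*-22)=552, (-6*-20 - 7*-18)=246, (7*2 - 15*-20)=314, (15*-22 - -38*2)=-254; twice the area = |858| = 858; area = 429; boundary points = 4 + 1 + 2 + 1 = 8; strictly interior points = area - boundary/2 + 1 = 426; answer 426
Part 2: W1 = 426; r = 25; remainder = value at the root: 5*(25)^3 + 4*(25)^2 - 4*(25)^1 + 2 = (78125) + (2500) + (-100) + (2) = 80527; answer 80527
Part 3: W2 = 80527; w = 20; f(2) = 1*(-45) + 2*(20) = -5; iterating: f(2)=-5, f(3)=-95, f(4)=-105, f(5)=-295, f(6)=-505, f(7)=-1095, f(8)=-2105, f(9)=-4295, f(10)=-8505, f(11)=-17095, f(12)=-34105, f(13)=-68295, f(14)=-136505, f(15)=-273095, f(16)=-546105; answer -546105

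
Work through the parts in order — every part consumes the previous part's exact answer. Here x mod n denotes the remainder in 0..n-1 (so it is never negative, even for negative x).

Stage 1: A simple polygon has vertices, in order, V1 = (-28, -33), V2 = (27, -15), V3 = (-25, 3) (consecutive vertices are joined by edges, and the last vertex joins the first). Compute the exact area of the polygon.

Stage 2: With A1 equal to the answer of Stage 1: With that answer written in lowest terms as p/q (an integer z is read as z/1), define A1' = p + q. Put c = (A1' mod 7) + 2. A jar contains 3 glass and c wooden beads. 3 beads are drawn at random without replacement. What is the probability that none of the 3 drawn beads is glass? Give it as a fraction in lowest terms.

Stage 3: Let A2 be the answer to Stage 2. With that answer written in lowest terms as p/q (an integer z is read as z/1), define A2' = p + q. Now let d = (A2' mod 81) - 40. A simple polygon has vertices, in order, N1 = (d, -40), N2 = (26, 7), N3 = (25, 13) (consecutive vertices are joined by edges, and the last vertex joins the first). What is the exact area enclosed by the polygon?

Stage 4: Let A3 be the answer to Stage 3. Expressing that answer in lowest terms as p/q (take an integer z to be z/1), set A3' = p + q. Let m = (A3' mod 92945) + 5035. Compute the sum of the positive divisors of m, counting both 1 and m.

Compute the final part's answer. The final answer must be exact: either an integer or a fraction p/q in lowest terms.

Stage 1: cross terms: (-28*-15 - 27*-33)=1311, (27*3 - -25*-15)=-294, (-25*-33 - -28*3)=909; twice the area = |1926| = 1926; area = 963; answer 963
Stage 2: A1 = 963; threaded value p + q = 964; c = 7; total draws C(10,3) = 120; favorable C(7,3) = 35; P = 7/24; answer 7/24
Stage 3: A2 = 7/24; threaded value p + q = 31; d = -9; cross terms: (-9*7 - 26*-40)=977, (26*13 - 25*7)=163, (25*-40 - -9*13)=-883; twice the area = |257| = 257; area = 257/2; answer 257/2
Stage 4: A3 = 257/2; threaded value p + q = 259; m = 5294; 5294 = 2 * 2647; sigma = (1 + 2) * (1 + 2647) = 3 * 2648 = 7944; answer 7944

7944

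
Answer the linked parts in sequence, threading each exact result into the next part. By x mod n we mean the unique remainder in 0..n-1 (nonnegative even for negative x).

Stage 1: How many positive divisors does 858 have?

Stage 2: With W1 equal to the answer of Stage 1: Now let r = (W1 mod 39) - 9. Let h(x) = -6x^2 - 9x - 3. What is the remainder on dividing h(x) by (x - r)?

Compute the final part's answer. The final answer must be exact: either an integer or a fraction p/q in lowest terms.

Stage 1: 858 = 2 * 3 * 11 * 13; number of divisors = (1+1) * (1+1) * (1+1) * (1+1) = 16; answer 16
Stage 2: W1 = 16; r = 7; remainder = value at the root: -6*(7)^2 - 9*(7)^1 - 3 = (-294) + (-63) + (-3) = -360; answer -360

-360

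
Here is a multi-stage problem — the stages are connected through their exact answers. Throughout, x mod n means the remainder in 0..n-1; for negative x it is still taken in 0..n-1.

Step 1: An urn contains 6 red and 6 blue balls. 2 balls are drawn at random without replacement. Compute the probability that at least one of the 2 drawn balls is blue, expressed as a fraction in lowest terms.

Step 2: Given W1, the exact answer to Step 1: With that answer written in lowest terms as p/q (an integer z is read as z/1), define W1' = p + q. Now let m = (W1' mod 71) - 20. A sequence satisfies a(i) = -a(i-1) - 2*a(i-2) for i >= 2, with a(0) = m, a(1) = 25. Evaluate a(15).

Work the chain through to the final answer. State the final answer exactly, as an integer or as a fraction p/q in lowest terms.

-5683

Step 1: total draws C(12,2) = 66; complement C(6,2) = 15; favorable 66 - 15 = 51; P = 17/22; answer 17/22
Step 2: W1 = 17/22; threaded value p + q = 39; m = 19; a(2) = -1*(25) - 2*(19) = -63; iterating: a(2)=-63, a(3)=13, a(4)=113, a(5)=-139, a(6)=-87, a(7)=365, a(8)=-191, a(9)=-539, a(10)=921, a(11)=157, a(12)=-1999, a(13)=1685, a(14)=2313, a(15)=-5683; answer -5683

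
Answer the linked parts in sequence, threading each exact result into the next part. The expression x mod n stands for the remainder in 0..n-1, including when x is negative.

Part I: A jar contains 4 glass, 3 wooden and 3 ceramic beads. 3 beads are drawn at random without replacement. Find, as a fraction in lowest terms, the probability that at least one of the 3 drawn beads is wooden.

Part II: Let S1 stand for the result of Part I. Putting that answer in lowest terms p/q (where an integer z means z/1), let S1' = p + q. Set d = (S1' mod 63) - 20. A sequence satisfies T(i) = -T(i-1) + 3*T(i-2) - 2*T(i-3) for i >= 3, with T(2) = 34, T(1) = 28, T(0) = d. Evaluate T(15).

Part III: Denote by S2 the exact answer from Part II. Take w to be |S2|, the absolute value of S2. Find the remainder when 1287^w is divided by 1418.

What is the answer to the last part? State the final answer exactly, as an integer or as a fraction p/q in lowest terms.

Part I: total draws C(10,3) = 120; complement C(7,3) = 35; favorable 120 - 35 = 85; P = 17/24; answer 17/24
Part II: S1 = 17/24; threaded value p + q = 41; d = 21; T(3) = -1*(34) + 3*(28) - 2*(21) = 8; iterating: T(3)=8, T(4)=38, T(5)=-82, T(6)=180, T(7)=-502, T(8)=1206, T(9)=-3072, T(10)=7694, T(11)=-19322, T(12)=48548, T(13)=-121902, T(14)=306190, T(15)=-768992; answer -768992
Part III: S2 = -768992; w = 768992; squarings mod 1418: 1287^1=1287, 1287^2=145, 1287^4=1173, 1287^8=469, 1287^16=171, 1287^32=881, 1287^64=515, 1287^128=59, 1287^256=645, 1287^512=551, 1287^1024=149, 1287^2048=931, 1287^4096=363, 1287^8192=1313, 1287^16384=1099, 1287^32768=1083, 1287^65536=203, 1287^131072=87, 1287^262144=479, 1287^524288=1143; 1287^768992 = 1287^32 * 1287^64 * 1287^128 * 1287^256 * 1287^512 * 1287^2048 * 1287^4096 * 1287^8192 * 1287^32768 * 1287^65536 * 1287^131072 * 1287^524288 = 165 (mod 1418); answer 165

165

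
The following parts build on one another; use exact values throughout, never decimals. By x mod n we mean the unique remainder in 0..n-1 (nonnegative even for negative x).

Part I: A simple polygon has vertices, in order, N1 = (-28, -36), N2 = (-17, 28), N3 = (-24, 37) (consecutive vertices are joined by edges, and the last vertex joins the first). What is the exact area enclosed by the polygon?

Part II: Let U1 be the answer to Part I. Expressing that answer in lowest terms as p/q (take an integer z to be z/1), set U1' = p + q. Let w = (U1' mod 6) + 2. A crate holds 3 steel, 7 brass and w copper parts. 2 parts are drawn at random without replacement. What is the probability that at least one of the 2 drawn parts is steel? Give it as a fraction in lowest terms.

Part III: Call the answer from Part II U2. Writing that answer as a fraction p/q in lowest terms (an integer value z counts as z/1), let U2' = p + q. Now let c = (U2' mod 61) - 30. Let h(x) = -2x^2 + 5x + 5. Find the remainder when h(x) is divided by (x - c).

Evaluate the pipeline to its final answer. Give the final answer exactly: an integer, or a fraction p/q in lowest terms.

-553

Part I: cross terms: (-28*28 - -17*-36)=-1396, (-17*37 - -24*28)=43, (-24*-36 - -28*37)=1900; twice the area = |547| = 547; area = 547/2; answer 547/2
Part II: U1 = 547/2; threaded value p + q = 549; w = 5; total draws C(15,2) = 105; complement C(12,2) = 66; favorable 105 - 66 = 39; P = 13/35; answer 13/35
Part III: U2 = 13/35; threaded value p + q = 48; c = 18; remainder = value at the root: -2*(18)^2 + 5*(18)^1 + 5 = (-648) + (90) + (5) = -553; answer -553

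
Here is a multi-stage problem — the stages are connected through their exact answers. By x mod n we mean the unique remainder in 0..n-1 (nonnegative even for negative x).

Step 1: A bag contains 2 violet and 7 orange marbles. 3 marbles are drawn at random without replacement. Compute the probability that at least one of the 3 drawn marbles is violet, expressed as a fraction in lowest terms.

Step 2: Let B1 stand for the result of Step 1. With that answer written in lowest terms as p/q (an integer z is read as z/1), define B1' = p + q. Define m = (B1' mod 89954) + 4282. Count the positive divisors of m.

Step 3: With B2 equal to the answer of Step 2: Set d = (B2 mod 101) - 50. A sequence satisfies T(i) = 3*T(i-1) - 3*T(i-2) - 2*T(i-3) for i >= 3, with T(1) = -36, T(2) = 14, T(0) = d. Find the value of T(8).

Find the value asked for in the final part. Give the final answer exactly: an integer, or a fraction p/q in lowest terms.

-10114

Step 1: total draws C(9,3) = 84; complement C(7,3) = 35; favorable 84 - 35 = 49; P = 7/12; answer 7/12
Step 2: B1 = 7/12; threaded value p + q = 19; m = 4301; 4301 = 11 * 17 * 23; number of divisors = (1+1) * (1+1) * (1+1) = 8; answer 8
Step 3: B2 = 8; d = -42; T(3) = 3*(14) - 3*(-36) - 2*(-42) = 234; iterating: T(3)=234, T(4)=732, T(5)=1466, T(6)=1734, T(7)=-660, T(8)=-10114; answer -10114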